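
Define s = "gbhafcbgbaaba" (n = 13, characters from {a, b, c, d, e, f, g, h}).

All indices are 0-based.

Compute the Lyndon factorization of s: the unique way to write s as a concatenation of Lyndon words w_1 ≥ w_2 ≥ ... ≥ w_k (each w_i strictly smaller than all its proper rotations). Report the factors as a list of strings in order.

emit factor 1: 'g' (i=0, period=1)
emit factor 2: 'bh' (i=1, period=2)
emit factor 3: 'afcbgb' (i=3, period=6)
emit factor 4: 'aab' (i=9, period=3)
emit factor 5: 'a' (i=12, period=1)

["g", "bh", "afcbgb", "aab", "a"]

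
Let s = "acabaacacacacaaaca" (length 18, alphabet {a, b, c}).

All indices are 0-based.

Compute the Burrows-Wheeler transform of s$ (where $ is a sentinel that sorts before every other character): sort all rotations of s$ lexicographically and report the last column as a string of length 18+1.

accabcac$ccaaaaaaaa

rank  rotation             last
    0  $acabaacacacacaaaca  a
    1  a$acabaacacacacaaac  c
    2  aaaca$acabaacacacac  c
    3  aaca$acabaacacacaca  a
    4  aacacacacaaaca$acab  b
    5  abaacacacacaaaca$ac  c
    6  aca$acabaacacacacaa  a
    7  acaaaca$acabaacacac  c
    8  acabaacacacacaaaca$  $
    9  acacaaaca$acabaacac  c
   10  acacacaaaca$acabaac  c
   11  acacacacaaaca$acaba  a
   12  baacacacacaaaca$aca  a
   13  ca$acabaacacacacaaa  a
   14  caaaca$acabaacacaca  a
   15  cabaacacacacaaaca$a  a
   16  cacaaaca$acabaacaca  a
   17  cacacaaaca$acabaaca  a
   18  cacacacaaaca$acabaa  a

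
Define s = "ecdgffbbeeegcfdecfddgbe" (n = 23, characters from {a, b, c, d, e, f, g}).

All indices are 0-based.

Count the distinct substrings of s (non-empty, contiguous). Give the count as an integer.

rank | idx | suffix
   0 |   6 | bbeeegcfdecfddgbe
   1 |  21 | be
   2 |   7 | beeegcfdecfddgbe
   3 |   1 | cdgffbbeeegcfdecfddgbe
   4 |  16 | cfddgbe
   5 |  12 | cfdecfddgbe
   6 |  18 | ddgbe
   7 |  14 | decfddgbe
   8 |  19 | dgbe
   9 |   2 | dgffbbeeegcfdecfddgbe
  10 |  22 | e
  11 |   0 | ecdgffbbeeegcfdecfddgbe
  12 |  15 | ecfddgbe
  13 |   8 | eeegcfdecfddgbe
  14 |   9 | eegcfdecfddgbe
  15 |  10 | egcfdecfddgbe
  16 |   5 | fbbeeegcfdecfddgbe
  17 |  17 | fddgbe
  18 |  13 | fdecfddgbe
  19 |   4 | ffbbeeegcfdecfddgbe
  20 |  20 | gbe
  21 |  11 | gcfdecfddgbe
  22 |   3 | gffbbeeegcfdecfddgbe

SA = [6, 21, 7, 1, 16, 12, 18, 14, 19, 2, 22, 0, 15, 8, 9, 10, 5, 17, 13, 4, 20, 11, 3]
[i] adj suffixes → lcp
  [1] 6/21 → 1 ('b')
  [2] 21/7 → 2 ('be')
  [3] 7/1 → 0 ('')
  [4] 1/16 → 1 ('c')
  [5] 16/12 → 3 ('cfd')
  [6] 12/18 → 0 ('')
  [7] 18/14 → 1 ('d')
  [8] 14/19 → 1 ('d')
  [9] 19/2 → 2 ('dg')
  [10] 2/22 → 0 ('')
  [11] 22/0 → 1 ('e')
  [12] 0/15 → 2 ('ec')
  [13] 15/8 → 1 ('e')
  [14] 8/9 → 2 ('ee')
  [15] 9/10 → 1 ('e')
  [16] 10/5 → 0 ('')
  [17] 5/17 → 1 ('f')
  [18] 17/13 → 2 ('fd')
  [19] 13/4 → 1 ('f')
  [20] 4/20 → 0 ('')
  [21] 20/11 → 1 ('g')
  [22] 11/3 → 1 ('g')

n(n+1)/2 = 23·24/2 = 276
Σ LCP = 0 + 1 + 2 + 0 + 1 + 3 + 0 + 1 + 1 + 2 + 0 + 1 + 2 + 1 + 2 + 1 + 0 + 1 + 2 + 1 + 0 + 1 + 1 = 24
distinct = 276 − 24 = 252

252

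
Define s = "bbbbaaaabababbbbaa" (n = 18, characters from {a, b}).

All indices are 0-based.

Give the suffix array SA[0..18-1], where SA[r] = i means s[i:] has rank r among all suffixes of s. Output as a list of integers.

rank→(start, suffix):
  0 → (17, 'a')
  1 → (16, 'aa')
  2 → (4, 'aaaabababbbbaa')
  3 → (5, 'aaabababbbbaa')
  4 → (6, 'aabababbbbaa')
  5 → (7, 'abababbbbaa')
  6 → (9, 'ababbbbaa')
  7 → (11, 'abbbbaa')
  8 → (15, 'baa')
  9 → (3, 'baaaabababbbbaa')
  10 → (8, 'bababbbbaa')
  11 → (10, 'babbbbaa')
  12 → (14, 'bbaa')
  13 → (2, 'bbaaaabababbbbaa')
  14 → (13, 'bbbaa')
  15 → (1, 'bbbaaaabababbbbaa')
  16 → (12, 'bbbbaa')
  17 → (0, 'bbbbaaaabababbbbaa')

[17, 16, 4, 5, 6, 7, 9, 11, 15, 3, 8, 10, 14, 2, 13, 1, 12, 0]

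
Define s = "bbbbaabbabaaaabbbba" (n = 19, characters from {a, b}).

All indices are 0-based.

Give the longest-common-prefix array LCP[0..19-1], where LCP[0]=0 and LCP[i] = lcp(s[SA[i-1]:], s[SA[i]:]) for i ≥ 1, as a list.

[0, 1, 3, 2, 4, 1, 2, 3, 0, 2, 3, 2, 1, 3, 3, 2, 4, 3, 5]

rank | idx | suffix
   0 |  18 | a
   1 |  10 | aaaabbbba
   2 |  11 | aaabbbba
   3 |   4 | aabbabaaaabbbba
   4 |  12 | aabbbba
   5 |   8 | abaaaabbbba
   6 |   5 | abbabaaaabbbba
   7 |  13 | abbbba
   8 |  17 | ba
   9 |   9 | baaaabbbba
  10 |   3 | baabbabaaaabbbba
  11 |   7 | babaaaabbbba
  12 |  16 | bba
  13 |   2 | bbaabbabaaaabbbba
  14 |   6 | bbabaaaabbbba
  15 |  15 | bbba
  16 |   1 | bbbaabbabaaaabbbba
  17 |  14 | bbbba
  18 |   0 | bbbbaabbabaaaabbbba

SA = [18, 10, 11, 4, 12, 8, 5, 13, 17, 9, 3, 7, 16, 2, 6, 15, 1, 14, 0]
i: (SA[i-1],SA[i]) lcp shared
  1: (18,10) 1 'a'
  2: (10,11) 3 'aaa'
  3: (11,4) 2 'aa'
  4: (4,12) 4 'aabb'
  5: (12,8) 1 'a'
  6: (8,5) 2 'ab'
  7: (5,13) 3 'abb'
  8: (13,17) 0 ''
  9: (17,9) 2 'ba'
  10: (9,3) 3 'baa'
  11: (3,7) 2 'ba'
  12: (7,16) 1 'b'
  13: (16,2) 3 'bba'
  14: (2,6) 3 'bba'
  15: (6,15) 2 'bb'
  16: (15,1) 4 'bbba'
  17: (1,14) 3 'bbb'
  18: (14,0) 5 'bbbba'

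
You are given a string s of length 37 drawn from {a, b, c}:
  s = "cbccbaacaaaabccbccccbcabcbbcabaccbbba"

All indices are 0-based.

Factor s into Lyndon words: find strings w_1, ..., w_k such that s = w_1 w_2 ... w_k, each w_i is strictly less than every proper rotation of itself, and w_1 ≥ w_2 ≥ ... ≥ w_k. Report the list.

["c", "bcc", "b", "aac", "aaaabccbccccbcabcbbcabaccbbb", "a"]

emit factor 1: 'c' (i=0, period=1)
emit factor 2: 'bcc' (i=1, period=3)
emit factor 3: 'b' (i=4, period=1)
emit factor 4: 'aac' (i=5, period=3)
emit factor 5: 'aaaabccbccccbcabcbbcabaccbbb' (i=8, period=28)
emit factor 6: 'a' (i=36, period=1)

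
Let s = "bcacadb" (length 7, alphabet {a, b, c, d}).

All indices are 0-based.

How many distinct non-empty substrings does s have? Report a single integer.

rank→(start, suffix):
  0 → (2, 'acadb')
  1 → (4, 'adb')
  2 → (6, 'b')
  3 → (0, 'bcacadb')
  4 → (1, 'cacadb')
  5 → (3, 'cadb')
  6 → (5, 'db')

SA = [2, 4, 6, 0, 1, 3, 5]
rank  pair      lcp
   1  s[2:],s[4:]  1  'a'
   2  s[4:],s[6:]  0  ''
   3  s[6:],s[0:]  1  'b'
   4  s[0:],s[1:]  0  ''
   5  s[1:],s[3:]  2  'ca'
   6  s[3:],s[5:]  0  ''

n(n+1)/2 = 7·8/2 = 28
Σ LCP = 0 + 1 + 0 + 1 + 0 + 2 + 0 = 4
distinct = 28 − 4 = 24

24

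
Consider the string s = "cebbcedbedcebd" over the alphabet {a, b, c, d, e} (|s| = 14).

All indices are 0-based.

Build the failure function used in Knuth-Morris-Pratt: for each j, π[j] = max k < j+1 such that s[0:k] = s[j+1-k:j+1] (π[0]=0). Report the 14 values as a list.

π[0] = 0
j=1 s[j]='e': π[1]=0 (border '')
j=2 s[j]='b': π[2]=0 (border '')
j=3 s[j]='b': π[3]=0 (border '')
j=4 s[j]='c': π[4]=1 (border 'c')
j=5 s[j]='e': π[5]=2 (border 'ce')
j=6 s[j]='d': k: 2→0; π[6]=0 (border '')
j=7 s[j]='b': π[7]=0 (border '')
j=8 s[j]='e': π[8]=0 (border '')
j=9 s[j]='d': π[9]=0 (border '')
j=10 s[j]='c': π[10]=1 (border 'c')
j=11 s[j]='e': π[11]=2 (border 'ce')
j=12 s[j]='b': π[12]=3 (border 'ceb')
j=13 s[j]='d': k: 3→0; π[13]=0 (border '')

[0, 0, 0, 0, 1, 2, 0, 0, 0, 0, 1, 2, 3, 0]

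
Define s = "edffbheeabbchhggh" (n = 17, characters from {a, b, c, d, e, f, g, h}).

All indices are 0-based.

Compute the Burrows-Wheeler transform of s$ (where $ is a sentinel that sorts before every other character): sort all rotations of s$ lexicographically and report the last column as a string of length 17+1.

heabfbee$hfdhggbhc

rank  rotation            last
    0  $edffbheeabbchhggh  h
    1  abbchhggh$edffbhee  e
    2  bbchhggh$edffbheea  a
    3  bchhggh$edffbheeab  b
    4  bheeabbchhggh$edff  f
    5  chhggh$edffbheeabb  b
    6  dffbheeabbchhggh$e  e
    7  eabbchhggh$edffbhe  e
    8  edffbheeabbchhggh$  $
    9  eeabbchhggh$edffbh  h
   10  fbheeabbchhggh$edf  f
   11  ffbheeabbchhggh$ed  d
   12  ggh$edffbheeabbchh  h
   13  gh$edffbheeabbchhg  g
   14  h$edffbheeabbchhgg  g
   15  heeabbchhggh$edffb  b
   16  hggh$edffbheeabbch  h
   17  hhggh$edffbheeabbc  c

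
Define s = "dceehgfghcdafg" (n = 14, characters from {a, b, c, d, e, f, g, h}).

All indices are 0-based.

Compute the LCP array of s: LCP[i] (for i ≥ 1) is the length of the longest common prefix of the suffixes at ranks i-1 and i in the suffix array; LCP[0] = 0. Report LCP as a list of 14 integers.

rank→(start, suffix):
  0 → (11, 'afg')
  1 → (9, 'cdafg')
  2 → (1, 'ceehgfghcdafg')
  3 → (10, 'dafg')
  4 → (0, 'dceehgfghcdafg')
  5 → (2, 'eehgfghcdafg')
  6 → (3, 'ehgfghcdafg')
  7 → (12, 'fg')
  8 → (6, 'fghcdafg')
  9 → (13, 'g')
  10 → (5, 'gfghcdafg')
  11 → (7, 'ghcdafg')
  12 → (8, 'hcdafg')
  13 → (4, 'hgfghcdafg')

SA = [11, 9, 1, 10, 0, 2, 3, 12, 6, 13, 5, 7, 8, 4]
rank  pair      lcp
   1  s[11:],s[9:]  0  ''
   2  s[9:],s[1:]  1  'c'
   3  s[1:],s[10:]  0  ''
   4  s[10:],s[0:]  1  'd'
   5  s[0:],s[2:]  0  ''
   6  s[2:],s[3:]  1  'e'
   7  s[3:],s[12:]  0  ''
   8  s[12:],s[6:]  2  'fg'
   9  s[6:],s[13:]  0  ''
  10  s[13:],s[5:]  1  'g'
  11  s[5:],s[7:]  1  'g'
  12  s[7:],s[8:]  0  ''
  13  s[8:],s[4:]  1  'h'

[0, 0, 1, 0, 1, 0, 1, 0, 2, 0, 1, 1, 0, 1]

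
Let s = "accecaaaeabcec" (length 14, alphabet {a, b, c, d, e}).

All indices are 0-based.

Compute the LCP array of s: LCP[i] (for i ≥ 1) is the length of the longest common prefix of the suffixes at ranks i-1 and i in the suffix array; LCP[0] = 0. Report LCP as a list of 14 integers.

[0, 2, 1, 1, 1, 0, 0, 1, 1, 1, 3, 0, 1, 2]

rank→(start, suffix):
  0 → (5, 'aaaeabcec')
  1 → (6, 'aaeabcec')
  2 → (9, 'abcec')
  3 → (0, 'accecaaaeabcec')
  4 → (7, 'aeabcec')
  5 → (10, 'bcec')
  6 → (13, 'c')
  7 → (4, 'caaaeabcec')
  8 → (1, 'ccecaaaeabcec')
  9 → (11, 'cec')
  10 → (2, 'cecaaaeabcec')
  11 → (8, 'eabcec')
  12 → (12, 'ec')
  13 → (3, 'ecaaaeabcec')

SA = [5, 6, 9, 0, 7, 10, 13, 4, 1, 11, 2, 8, 12, 3]
[i] adj suffixes → lcp
  [1] 5/6 → 2 ('aa')
  [2] 6/9 → 1 ('a')
  [3] 9/0 → 1 ('a')
  [4] 0/7 → 1 ('a')
  [5] 7/10 → 0 ('')
  [6] 10/13 → 0 ('')
  [7] 13/4 → 1 ('c')
  [8] 4/1 → 1 ('c')
  [9] 1/11 → 1 ('c')
  [10] 11/2 → 3 ('cec')
  [11] 2/8 → 0 ('')
  [12] 8/12 → 1 ('e')
  [13] 12/3 → 2 ('ec')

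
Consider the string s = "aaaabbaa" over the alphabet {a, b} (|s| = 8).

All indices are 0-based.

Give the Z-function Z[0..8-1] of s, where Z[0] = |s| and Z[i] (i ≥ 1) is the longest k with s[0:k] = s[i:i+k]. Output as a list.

[8, 3, 2, 1, 0, 0, 2, 1]

Z[0]=8
i=1: fresh scan; Z[1]=3 scan→box=[1,4)
i=2: min(r-i=2, Z[1]=3)=2; Z[2]=2
i=3: min(r-i=1, Z[2]=2)=1; Z[3]=1
i=4: fresh scan; Z[4]=0
i=5: fresh scan; Z[5]=0
i=6: fresh scan; Z[6]=2 scan→box=[6,8)
i=7: min(r-i=1, Z[1]=3)=1; Z[7]=1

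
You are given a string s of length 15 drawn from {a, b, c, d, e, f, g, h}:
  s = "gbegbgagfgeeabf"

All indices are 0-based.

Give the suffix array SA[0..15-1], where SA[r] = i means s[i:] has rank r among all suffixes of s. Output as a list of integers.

sorted suffixes:
  #0 SA[0]=12  'abf'
  #1 SA[1]=6  'agfgeeabf'
  #2 SA[2]=1  'begbgagfgeeabf'
  #3 SA[3]=13  'bf'
  #4 SA[4]=4  'bgagfgeeabf'
  #5 SA[5]=11  'eabf'
  #6 SA[6]=10  'eeabf'
  #7 SA[7]=2  'egbgagfgeeabf'
  #8 SA[8]=14  'f'
  #9 SA[9]=8  'fgeeabf'
  #10 SA[10]=5  'gagfgeeabf'
  #11 SA[11]=0  'gbegbgagfgeeabf'
  #12 SA[12]=3  'gbgagfgeeabf'
  #13 SA[13]=9  'geeabf'
  #14 SA[14]=7  'gfgeeabf'

[12, 6, 1, 13, 4, 11, 10, 2, 14, 8, 5, 0, 3, 9, 7]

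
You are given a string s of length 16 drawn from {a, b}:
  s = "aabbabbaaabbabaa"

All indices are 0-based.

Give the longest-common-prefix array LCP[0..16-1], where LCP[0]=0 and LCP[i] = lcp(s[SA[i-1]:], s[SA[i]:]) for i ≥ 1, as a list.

[0, 1, 2, 2, 6, 1, 2, 4, 5, 0, 3, 2, 3, 1, 3, 4]

rank→(start, suffix):
  0 → (15, 'a')
  1 → (14, 'aa')
  2 → (7, 'aaabbabaa')
  3 → (8, 'aabbabaa')
  4 → (0, 'aabbabbaaabbabaa')
  5 → (12, 'abaa')
  6 → (4, 'abbaaabbabaa')
  7 → (9, 'abbabaa')
  8 → (1, 'abbabbaaabbabaa')
  9 → (13, 'baa')
  10 → (6, 'baaabbabaa')
  11 → (11, 'babaa')
  12 → (3, 'babbaaabbabaa')
  13 → (5, 'bbaaabbabaa')
  14 → (10, 'bbabaa')
  15 → (2, 'bbabbaaabbabaa')

SA = [15, 14, 7, 8, 0, 12, 4, 9, 1, 13, 6, 11, 3, 5, 10, 2]
[i] adj suffixes → lcp
  [1] 15/14 → 1 ('a')
  [2] 14/7 → 2 ('aa')
  [3] 7/8 → 2 ('aa')
  [4] 8/0 → 6 ('aabbab')
  [5] 0/12 → 1 ('a')
  [6] 12/4 → 2 ('ab')
  [7] 4/9 → 4 ('abba')
  [8] 9/1 → 5 ('abbab')
  [9] 1/13 → 0 ('')
  [10] 13/6 → 3 ('baa')
  [11] 6/11 → 2 ('ba')
  [12] 11/3 → 3 ('bab')
  [13] 3/5 → 1 ('b')
  [14] 5/10 → 3 ('bba')
  [15] 10/2 → 4 ('bbab')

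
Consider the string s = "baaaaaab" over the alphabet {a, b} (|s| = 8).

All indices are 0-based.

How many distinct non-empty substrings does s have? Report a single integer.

rank→(start, suffix):
  0 → (1, 'aaaaaab')
  1 → (2, 'aaaaab')
  2 → (3, 'aaaab')
  3 → (4, 'aaab')
  4 → (5, 'aab')
  5 → (6, 'ab')
  6 → (7, 'b')
  7 → (0, 'baaaaaab')

SA = [1, 2, 3, 4, 5, 6, 7, 0]
rank  pair      lcp
   1  s[1:],s[2:]  5  'aaaaa'
   2  s[2:],s[3:]  4  'aaaa'
   3  s[3:],s[4:]  3  'aaa'
   4  s[4:],s[5:]  2  'aa'
   5  s[5:],s[6:]  1  'a'
   6  s[6:],s[7:]  0  ''
   7  s[7:],s[0:]  1  'b'

n(n+1)/2 = 8·9/2 = 36
Σ LCP = 0 + 5 + 4 + 3 + 2 + 1 + 0 + 1 = 16
distinct = 36 − 16 = 20

20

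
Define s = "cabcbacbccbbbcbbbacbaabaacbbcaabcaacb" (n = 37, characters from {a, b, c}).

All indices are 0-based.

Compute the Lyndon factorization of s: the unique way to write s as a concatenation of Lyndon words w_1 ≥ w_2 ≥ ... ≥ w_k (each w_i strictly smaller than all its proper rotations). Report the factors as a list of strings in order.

emit factor 1: 'c' (i=0, period=1)
emit factor 2: 'abcbacbccbbbcbbbacb' (i=1, period=19)
emit factor 3: 'aabaacbbcaabcaacb' (i=20, period=17)

["c", "abcbacbccbbbcbbbacb", "aabaacbbcaabcaacb"]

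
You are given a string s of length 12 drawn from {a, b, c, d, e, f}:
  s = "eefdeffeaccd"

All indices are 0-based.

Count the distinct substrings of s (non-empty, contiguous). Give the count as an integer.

70

sorted suffixes:
  #0 SA[0]=8  'accd'
  #1 SA[1]=9  'ccd'
  #2 SA[2]=10  'cd'
  #3 SA[3]=11  'd'
  #4 SA[4]=3  'deffeaccd'
  #5 SA[5]=7  'eaccd'
  #6 SA[6]=0  'eefdeffeaccd'
  #7 SA[7]=1  'efdeffeaccd'
  #8 SA[8]=4  'effeaccd'
  #9 SA[9]=2  'fdeffeaccd'
  #10 SA[10]=6  'feaccd'
  #11 SA[11]=5  'ffeaccd'

SA = [8, 9, 10, 11, 3, 7, 0, 1, 4, 2, 6, 5]
rank  pair      lcp
   1  s[8:],s[9:]  0  ''
   2  s[9:],s[10:]  1  'c'
   3  s[10:],s[11:]  0  ''
   4  s[11:],s[3:]  1  'd'
   5  s[3:],s[7:]  0  ''
   6  s[7:],s[0:]  1  'e'
   7  s[0:],s[1:]  1  'e'
   8  s[1:],s[4:]  2  'ef'
   9  s[4:],s[2:]  0  ''
  10  s[2:],s[6:]  1  'f'
  11  s[6:],s[5:]  1  'f'

n(n+1)/2 = 12·13/2 = 78
Σ LCP = 0 + 0 + 1 + 0 + 1 + 0 + 1 + 1 + 2 + 0 + 1 + 1 = 8
distinct = 78 − 8 = 70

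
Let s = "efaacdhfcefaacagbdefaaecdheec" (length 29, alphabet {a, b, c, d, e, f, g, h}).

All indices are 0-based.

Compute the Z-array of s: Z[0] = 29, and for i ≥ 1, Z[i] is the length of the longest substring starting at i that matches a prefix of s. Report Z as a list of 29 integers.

[29, 0, 0, 0, 0, 0, 0, 0, 0, 5, 0, 0, 0, 0, 0, 0, 0, 0, 4, 0, 0, 0, 1, 0, 0, 0, 1, 1, 0]

Z[0]=29
i=1: outside box; Z[1]=0
i=2: outside box; Z[2]=0
i=3: outside box; Z[3]=0
i=4: outside box; Z[4]=0
i=5: outside box; Z[5]=0
i=6: outside box; Z[6]=0
i=7: outside box; Z[7]=0
i=8: outside box; Z[8]=0
i=9: outside box; Z[9]=5 extend→box=[9,14)
i=10: min(r-i=4, Z[1]=0)=0; Z[10]=0
i=11: min(r-i=3, Z[2]=0)=0; Z[11]=0
i=12: min(r-i=2, Z[3]=0)=0; Z[12]=0
i=13: min(r-i=1, Z[4]=0)=0; Z[13]=0
i=14: outside box; Z[14]=0
i=15: outside box; Z[15]=0
i=16: outside box; Z[16]=0
i=17: outside box; Z[17]=0
i=18: outside box; Z[18]=4 extend→box=[18,22)
i=19: min(r-i=3, Z[1]=0)=0; Z[19]=0
i=20: min(r-i=2, Z[2]=0)=0; Z[20]=0
i=21: min(r-i=1, Z[3]=0)=0; Z[21]=0
i=22: outside box; Z[22]=1 extend→box=[22,23)
i=23: outside box; Z[23]=0
i=24: outside box; Z[24]=0
i=25: outside box; Z[25]=0
i=26: outside box; Z[26]=1 extend→box=[26,27)
i=27: outside box; Z[27]=1 extend→box=[27,28)
i=28: outside box; Z[28]=0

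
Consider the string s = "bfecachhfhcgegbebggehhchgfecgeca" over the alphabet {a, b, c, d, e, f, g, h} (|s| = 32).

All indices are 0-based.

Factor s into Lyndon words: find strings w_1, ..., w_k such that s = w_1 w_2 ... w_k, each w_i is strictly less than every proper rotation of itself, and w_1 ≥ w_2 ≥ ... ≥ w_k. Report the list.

["bfec", "achhfhcgegbebggehhchgfecgec", "a"]

emit factor 1: 'bfec' (i=0, period=4)
emit factor 2: 'achhfhcgegbebggehhchgfecgec' (i=4, period=27)
emit factor 3: 'a' (i=31, period=1)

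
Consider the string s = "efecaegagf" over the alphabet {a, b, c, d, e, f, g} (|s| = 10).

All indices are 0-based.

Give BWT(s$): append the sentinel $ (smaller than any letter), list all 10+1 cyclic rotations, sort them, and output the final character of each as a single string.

rank  rotation     last
    0  $efecaegagf  f
    1  aegagf$efec  c
    2  agf$efecaeg  g
    3  caegagf$efe  e
    4  ecaegagf$ef  f
    5  efecaegagf$  $
    6  egagf$efeca  a
    7  f$efecaegag  g
    8  fecaegagf$e  e
    9  gagf$efecae  e
   10  gf$efecaega  a

fcgef$ageea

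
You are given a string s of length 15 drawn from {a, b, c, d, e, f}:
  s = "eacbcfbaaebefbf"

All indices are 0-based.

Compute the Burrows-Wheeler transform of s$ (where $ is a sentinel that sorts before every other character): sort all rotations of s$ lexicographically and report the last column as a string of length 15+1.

fbeafcefab$abbce

rank  rotation          last
    0  $eacbcfbaaebefbf  f
    1  aaebefbf$eacbcfb  b
    2  acbcfbaaebefbf$e  e
    3  aebefbf$eacbcfba  a
    4  baaebefbf$eacbcf  f
    5  bcfbaaebefbf$eac  c
    6  befbf$eacbcfbaae  e
    7  bf$eacbcfbaaebef  f
    8  cbcfbaaebefbf$ea  a
    9  cfbaaebefbf$eacb  b
   10  eacbcfbaaebefbf$  $
   11  ebefbf$eacbcfbaa  a
   12  efbf$eacbcfbaaeb  b
   13  f$eacbcfbaaebefb  b
   14  fbaaebefbf$eacbc  c
   15  fbf$eacbcfbaaebe  e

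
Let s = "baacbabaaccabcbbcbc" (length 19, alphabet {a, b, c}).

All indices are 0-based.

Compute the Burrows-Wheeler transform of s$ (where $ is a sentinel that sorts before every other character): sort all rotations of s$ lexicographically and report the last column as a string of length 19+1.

rank  rotation              last
    0  $baacbabaaccabcbbcbc  c
    1  aacbabaaccabcbbcbc$b  b
    2  aaccabcbbcbc$baacbab  b
    3  abaaccabcbbcbc$baacb  b
    4  abcbbcbc$baacbabaacc  c
    5  acbabaaccabcbbcbc$ba  a
    6  accabcbbcbc$baacbaba  a
    7  baacbabaaccabcbbcbc$  $
    8  baaccabcbbcbc$baacba  a
    9  babaaccabcbbcbc$baac  c
   10  bbcbc$baacbabaaccabc  c
   11  bc$baacbabaaccabcbbc  c
   12  bcbbcbc$baacbabaacca  a
   13  bcbc$baacbabaaccabcb  b
   14  c$baacbabaaccabcbbcb  b
   15  cabcbbcbc$baacbabaac  c
   16  cbabaaccabcbbcbc$baa  a
   17  cbbcbc$baacbabaaccab  b
   18  cbc$baacbabaaccabcbb  b
   19  ccabcbbcbc$baacbabaa  a

cbbbcaa$acccabbcabba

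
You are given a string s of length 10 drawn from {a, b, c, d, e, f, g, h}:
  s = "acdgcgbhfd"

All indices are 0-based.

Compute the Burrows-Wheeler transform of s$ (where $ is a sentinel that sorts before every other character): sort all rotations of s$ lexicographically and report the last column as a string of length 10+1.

rank  rotation     last
    0  $acdgcgbhfd  d
    1  acdgcgbhfd$  $
    2  bhfd$acdgcg  g
    3  cdgcgbhfd$a  a
    4  cgbhfd$acdg  g
    5  d$acdgcgbhf  f
    6  dgcgbhfd$ac  c
    7  fd$acdgcgbh  h
    8  gbhfd$acdgc  c
    9  gcgbhfd$acd  d
   10  hfd$acdgcgb  b

d$gagfchcdb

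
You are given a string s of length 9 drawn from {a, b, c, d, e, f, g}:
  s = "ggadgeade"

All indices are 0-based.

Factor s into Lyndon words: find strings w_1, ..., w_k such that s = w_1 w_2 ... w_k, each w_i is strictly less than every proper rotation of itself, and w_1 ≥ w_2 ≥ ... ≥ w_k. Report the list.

emit factor 1: 'g' (i=0, period=1)
emit factor 2: 'g' (i=1, period=1)
emit factor 3: 'adge' (i=2, period=4)
emit factor 4: 'ade' (i=6, period=3)

["g", "g", "adge", "ade"]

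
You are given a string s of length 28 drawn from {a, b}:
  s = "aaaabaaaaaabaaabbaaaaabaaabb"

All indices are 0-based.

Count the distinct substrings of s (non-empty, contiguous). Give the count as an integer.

sorted suffixes:
  #0 SA[0]=5  'aaaaaabaaabbaaaaabaaabb'
  #1 SA[1]=17  'aaaaabaaabb'
  #2 SA[2]=6  'aaaaabaaabbaaaaabaaabb'
  #3 SA[3]=0  'aaaabaaaaaabaaabbaaaaabaaabb'
  #4 SA[4]=18  'aaaabaaabb'
  #5 SA[5]=7  'aaaabaaabbaaaaabaaabb'
  #6 SA[6]=1  'aaabaaaaaabaaabbaaaaabaaabb'
  #7 SA[7]=19  'aaabaaabb'
  #8 SA[8]=8  'aaabaaabbaaaaabaaabb'
  #9 SA[9]=23  'aaabb'
  #10 SA[10]=12  'aaabbaaaaabaaabb'
  #11 SA[11]=2  'aabaaaaaabaaabbaaaaabaaabb'
  #12 SA[12]=20  'aabaaabb'
  #13 SA[13]=9  'aabaaabbaaaaabaaabb'
  #14 SA[14]=24  'aabb'
  #15 SA[15]=13  'aabbaaaaabaaabb'
  #16 SA[16]=3  'abaaaaaabaaabbaaaaabaaabb'
  #17 SA[17]=21  'abaaabb'
  #18 SA[18]=10  'abaaabbaaaaabaaabb'
  #19 SA[19]=25  'abb'
  #20 SA[20]=14  'abbaaaaabaaabb'
  #21 SA[21]=27  'b'
  #22 SA[22]=4  'baaaaaabaaabbaaaaabaaabb'
  #23 SA[23]=16  'baaaaabaaabb'
  #24 SA[24]=22  'baaabb'
  #25 SA[25]=11  'baaabbaaaaabaaabb'
  #26 SA[26]=26  'bb'
  #27 SA[27]=15  'bbaaaaabaaabb'

SA = [5, 17, 6, 0, 18, 7, 1, 19, 8, 23, 12, 2, 20, 9, 24, 13, 3, 21, 10, 25, 14, 27, 4, 16, 22, 11, 26, 15]
i: (SA[i-1],SA[i]) lcp shared
  1: (5,17) 5 'aaaaa'
  2: (17,6) 11 'aaaaabaaabb'
  3: (6,0) 4 'aaaa'
  4: (0,18) 8 'aaaabaaa'
  5: (18,7) 10 'aaaabaaabb'
  6: (7,1) 3 'aaa'
  7: (1,19) 7 'aaabaaa'
  8: (19,8) 9 'aaabaaabb'
  9: (8,23) 4 'aaab'
  10: (23,12) 5 'aaabb'
  11: (12,2) 2 'aa'
  12: (2,20) 6 'aabaaa'
  13: (20,9) 8 'aabaaabb'
  14: (9,24) 3 'aab'
  15: (24,13) 4 'aabb'
  16: (13,3) 1 'a'
  17: (3,21) 5 'abaaa'
  18: (21,10) 7 'abaaabb'
  19: (10,25) 2 'ab'
  20: (25,14) 3 'abb'
  21: (14,27) 0 ''
  22: (27,4) 1 'b'
  23: (4,16) 6 'baaaaa'
  24: (16,22) 4 'baaa'
  25: (22,11) 6 'baaabb'
  26: (11,26) 1 'b'
  27: (26,15) 2 'bb'

n(n+1)/2 = 28·29/2 = 406
Σ LCP = 0 + 5 + 11 + 4 + 8 + 10 + 3 + 7 + 9 + 4 + 5 + 2 + 6 + 8 + 3 + 4 + 1 + 5 + 7 + 2 + 3 + 0 + 1 + 6 + 4 + 6 + 1 + 2 = 127
distinct = 406 − 127 = 279

279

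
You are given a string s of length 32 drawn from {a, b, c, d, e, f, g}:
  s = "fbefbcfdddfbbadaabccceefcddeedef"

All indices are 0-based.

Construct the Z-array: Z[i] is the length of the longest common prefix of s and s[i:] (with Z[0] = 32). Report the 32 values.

[32, 0, 0, 2, 0, 0, 1, 0, 0, 0, 2, 0, 0, 0, 0, 0, 0, 0, 0, 0, 0, 0, 0, 1, 0, 0, 0, 0, 0, 0, 0, 1]

Z[0]=32
i=1: i≥r, start 0; Z[1]=0
i=2: i≥r, start 0; Z[2]=0
i=3: i≥r, start 0; Z[3]=2 scan→box=[3,5)
i=4: min(r-i=1, Z[1]=0)=0; Z[4]=0
i=5: i≥r, start 0; Z[5]=0
i=6: i≥r, start 0; Z[6]=1 scan→box=[6,7)
i=7: i≥r, start 0; Z[7]=0
i=8: i≥r, start 0; Z[8]=0
i=9: i≥r, start 0; Z[9]=0
i=10: i≥r, start 0; Z[10]=2 scan→box=[10,12)
i=11: min(r-i=1, Z[1]=0)=0; Z[11]=0
i=12: i≥r, start 0; Z[12]=0
i=13: i≥r, start 0; Z[13]=0
i=14: i≥r, start 0; Z[14]=0
i=15: i≥r, start 0; Z[15]=0
i=16: i≥r, start 0; Z[16]=0
i=17: i≥r, start 0; Z[17]=0
i=18: i≥r, start 0; Z[18]=0
i=19: i≥r, start 0; Z[19]=0
i=20: i≥r, start 0; Z[20]=0
i=21: i≥r, start 0; Z[21]=0
i=22: i≥r, start 0; Z[22]=0
i=23: i≥r, start 0; Z[23]=1 scan→box=[23,24)
i=24: i≥r, start 0; Z[24]=0
i=25: i≥r, start 0; Z[25]=0
i=26: i≥r, start 0; Z[26]=0
i=27: i≥r, start 0; Z[27]=0
i=28: i≥r, start 0; Z[28]=0
i=29: i≥r, start 0; Z[29]=0
i=30: i≥r, start 0; Z[30]=0
i=31: i≥r, start 0; Z[31]=1 scan→box=[31,32)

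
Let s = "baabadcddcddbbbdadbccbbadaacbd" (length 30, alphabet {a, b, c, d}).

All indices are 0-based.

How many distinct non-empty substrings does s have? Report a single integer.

rank→(start, suffix):
  0 → (1, 'aabadcddcddbbbdadbccbbadaacbd')
  1 → (25, 'aacbd')
  2 → (2, 'abadcddcddbbbdadbccbbadaacbd')
  3 → (26, 'acbd')
  4 → (23, 'adaacbd')
  5 → (16, 'adbccbbadaacbd')
  6 → (4, 'adcddcddbbbdadbccbbadaacbd')
  7 → (0, 'baabadcddcddbbbdadbccbbadaacbd')
  8 → (22, 'badaacbd')
  9 → (3, 'badcddcddbbbdadbccbbadaacbd')
  10 → (21, 'bbadaacbd')
  11 → (12, 'bbbdadbccbbadaacbd')
  12 → (13, 'bbdadbccbbadaacbd')
  13 → (18, 'bccbbadaacbd')
  14 → (28, 'bd')
  15 → (14, 'bdadbccbbadaacbd')
  16 → (20, 'cbbadaacbd')
  17 → (27, 'cbd')
  18 → (19, 'ccbbadaacbd')
  19 → (9, 'cddbbbdadbccbbadaacbd')
  20 → (6, 'cddcddbbbdadbccbbadaacbd')
  21 → (29, 'd')
  22 → (24, 'daacbd')
  23 → (15, 'dadbccbbadaacbd')
  24 → (11, 'dbbbdadbccbbadaacbd')
  25 → (17, 'dbccbbadaacbd')
  26 → (8, 'dcddbbbdadbccbbadaacbd')
  27 → (5, 'dcddcddbbbdadbccbbadaacbd')
  28 → (10, 'ddbbbdadbccbbadaacbd')
  29 → (7, 'ddcddbbbdadbccbbadaacbd')

SA = [1, 25, 2, 26, 23, 16, 4, 0, 22, 3, 21, 12, 13, 18, 28, 14, 20, 27, 19, 9, 6, 29, 24, 15, 11, 17, 8, 5, 10, 7]
[i] adj suffixes → lcp
  [1] 1/25 → 2 ('aa')
  [2] 25/2 → 1 ('a')
  [3] 2/26 → 1 ('a')
  [4] 26/23 → 1 ('a')
  [5] 23/16 → 2 ('ad')
  [6] 16/4 → 2 ('ad')
  [7] 4/0 → 0 ('')
  [8] 0/22 → 2 ('ba')
  [9] 22/3 → 3 ('bad')
  [10] 3/21 → 1 ('b')
  [11] 21/12 → 2 ('bb')
  [12] 12/13 → 2 ('bb')
  [13] 13/18 → 1 ('b')
  [14] 18/28 → 1 ('b')
  [15] 28/14 → 2 ('bd')
  [16] 14/20 → 0 ('')
  [17] 20/27 → 2 ('cb')
  [18] 27/19 → 1 ('c')
  [19] 19/9 → 1 ('c')
  [20] 9/6 → 3 ('cdd')
  [21] 6/29 → 0 ('')
  [22] 29/24 → 1 ('d')
  [23] 24/15 → 2 ('da')
  [24] 15/11 → 1 ('d')
  [25] 11/17 → 2 ('db')
  [26] 17/8 → 1 ('d')
  [27] 8/5 → 4 ('dcdd')
  [28] 5/10 → 1 ('d')
  [29] 10/7 → 2 ('dd')

n(n+1)/2 = 30·31/2 = 465
Σ LCP = 0 + 2 + 1 + 1 + 1 + 2 + 2 + 0 + 2 + 3 + 1 + 2 + 2 + 1 + 1 + 2 + 0 + 2 + 1 + 1 + 3 + 0 + 1 + 2 + 1 + 2 + 1 + 4 + 1 + 2 = 44
distinct = 465 − 44 = 421

421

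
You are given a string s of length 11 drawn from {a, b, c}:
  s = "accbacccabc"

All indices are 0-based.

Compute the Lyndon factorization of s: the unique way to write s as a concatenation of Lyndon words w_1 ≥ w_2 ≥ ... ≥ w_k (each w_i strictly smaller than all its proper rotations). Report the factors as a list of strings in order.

["accbaccc", "abc"]

emit factor 1: 'accbaccc' (i=0, period=8)
emit factor 2: 'abc' (i=8, period=3)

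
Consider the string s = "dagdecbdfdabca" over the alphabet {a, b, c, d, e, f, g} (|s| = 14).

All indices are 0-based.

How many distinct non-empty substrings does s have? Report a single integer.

97

rank→(start, suffix):
  0 → (13, 'a')
  1 → (10, 'abca')
  2 → (1, 'agdecbdfdabca')
  3 → (11, 'bca')
  4 → (6, 'bdfdabca')
  5 → (12, 'ca')
  6 → (5, 'cbdfdabca')
  7 → (9, 'dabca')
  8 → (0, 'dagdecbdfdabca')
  9 → (3, 'decbdfdabca')
  10 → (7, 'dfdabca')
  11 → (4, 'ecbdfdabca')
  12 → (8, 'fdabca')
  13 → (2, 'gdecbdfdabca')

SA = [13, 10, 1, 11, 6, 12, 5, 9, 0, 3, 7, 4, 8, 2]
i: (SA[i-1],SA[i]) lcp shared
  1: (13,10) 1 'a'
  2: (10,1) 1 'a'
  3: (1,11) 0 ''
  4: (11,6) 1 'b'
  5: (6,12) 0 ''
  6: (12,5) 1 'c'
  7: (5,9) 0 ''
  8: (9,0) 2 'da'
  9: (0,3) 1 'd'
  10: (3,7) 1 'd'
  11: (7,4) 0 ''
  12: (4,8) 0 ''
  13: (8,2) 0 ''

n(n+1)/2 = 14·15/2 = 105
Σ LCP = 0 + 1 + 1 + 0 + 1 + 0 + 1 + 0 + 2 + 1 + 1 + 0 + 0 + 0 = 8
distinct = 105 − 8 = 97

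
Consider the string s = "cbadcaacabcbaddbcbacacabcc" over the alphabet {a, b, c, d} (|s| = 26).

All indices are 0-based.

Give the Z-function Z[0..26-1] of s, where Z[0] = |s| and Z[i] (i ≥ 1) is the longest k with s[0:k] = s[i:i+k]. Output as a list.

[26, 0, 0, 0, 1, 0, 0, 1, 0, 0, 4, 0, 0, 0, 0, 0, 3, 0, 0, 1, 0, 1, 0, 0, 1, 1]

Z[0]=26
i=1: fresh scan; Z[1]=0
i=2: fresh scan; Z[2]=0
i=3: fresh scan; Z[3]=0
i=4: fresh scan; Z[4]=1 extend→box=[4,5)
i=5: fresh scan; Z[5]=0
i=6: fresh scan; Z[6]=0
i=7: fresh scan; Z[7]=1 extend→box=[7,8)
i=8: fresh scan; Z[8]=0
i=9: fresh scan; Z[9]=0
i=10: fresh scan; Z[10]=4 extend→box=[10,14)
i=11: min(r-i=3, Z[1]=0)=0; Z[11]=0
i=12: min(r-i=2, Z[2]=0)=0; Z[12]=0
i=13: min(r-i=1, Z[3]=0)=0; Z[13]=0
i=14: fresh scan; Z[14]=0
i=15: fresh scan; Z[15]=0
i=16: fresh scan; Z[16]=3 extend→box=[16,19)
i=17: min(r-i=2, Z[1]=0)=0; Z[17]=0
i=18: min(r-i=1, Z[2]=0)=0; Z[18]=0
i=19: fresh scan; Z[19]=1 extend→box=[19,20)
i=20: fresh scan; Z[20]=0
i=21: fresh scan; Z[21]=1 extend→box=[21,22)
i=22: fresh scan; Z[22]=0
i=23: fresh scan; Z[23]=0
i=24: fresh scan; Z[24]=1 extend→box=[24,25)
i=25: fresh scan; Z[25]=1 extend→box=[25,26)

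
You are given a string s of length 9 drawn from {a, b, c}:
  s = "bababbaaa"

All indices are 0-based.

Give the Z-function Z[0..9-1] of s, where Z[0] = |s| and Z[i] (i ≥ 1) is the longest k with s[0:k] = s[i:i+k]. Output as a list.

[9, 0, 3, 0, 1, 2, 0, 0, 0]

Z[0]=9
i=1: i≥r, start 0; Z[1]=0
i=2: i≥r, start 0; Z[2]=3 extend→box=[2,5)
i=3: min(r-i=2, Z[1]=0)=0; Z[3]=0
i=4: min(r-i=1, Z[2]=3)=1; Z[4]=1
i=5: i≥r, start 0; Z[5]=2 extend→box=[5,7)
i=6: min(r-i=1, Z[1]=0)=0; Z[6]=0
i=7: i≥r, start 0; Z[7]=0
i=8: i≥r, start 0; Z[8]=0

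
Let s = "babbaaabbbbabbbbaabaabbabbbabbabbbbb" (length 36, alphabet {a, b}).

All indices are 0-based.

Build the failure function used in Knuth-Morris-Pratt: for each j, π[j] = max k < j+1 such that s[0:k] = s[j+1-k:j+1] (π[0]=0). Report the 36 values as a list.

[0, 0, 1, 1, 2, 0, 0, 1, 1, 1, 1, 2, 3, 4, 1, 1, 2, 0, 1, 2, 0, 1, 1, 2, 3, 4, 1, 2, 3, 4, 5, 3, 4, 1, 1, 1]

π[0] = 0
j=1 s[j]='a': π[1]=0 (border '')
j=2 s[j]='b': π[2]=1 (border 'b')
j=3 s[j]='b': k: 1→0; π[3]=1 (border 'b')
j=4 s[j]='a': π[4]=2 (border 'ba')
j=5 s[j]='a': k: 2→0; π[5]=0 (border '')
j=6 s[j]='a': π[6]=0 (border '')
j=7 s[j]='b': π[7]=1 (border 'b')
j=8 s[j]='b': k: 1→0; π[8]=1 (border 'b')
j=9 s[j]='b': k: 1→0; π[9]=1 (border 'b')
j=10 s[j]='b': k: 1→0; π[10]=1 (border 'b')
j=11 s[j]='a': π[11]=2 (border 'ba')
j=12 s[j]='b': π[12]=3 (border 'bab')
j=13 s[j]='b': π[13]=4 (border 'babb')
j=14 s[j]='b': k: 4→1→0; π[14]=1 (border 'b')
j=15 s[j]='b': k: 1→0; π[15]=1 (border 'b')
j=16 s[j]='a': π[16]=2 (border 'ba')
j=17 s[j]='a': k: 2→0; π[17]=0 (border '')
j=18 s[j]='b': π[18]=1 (border 'b')
j=19 s[j]='a': π[19]=2 (border 'ba')
j=20 s[j]='a': k: 2→0; π[20]=0 (border '')
j=21 s[j]='b': π[21]=1 (border 'b')
j=22 s[j]='b': k: 1→0; π[22]=1 (border 'b')
j=23 s[j]='a': π[23]=2 (border 'ba')
j=24 s[j]='b': π[24]=3 (border 'bab')
j=25 s[j]='b': π[25]=4 (border 'babb')
j=26 s[j]='b': k: 4→1→0; π[26]=1 (border 'b')
j=27 s[j]='a': π[27]=2 (border 'ba')
j=28 s[j]='b': π[28]=3 (border 'bab')
j=29 s[j]='b': π[29]=4 (border 'babb')
j=30 s[j]='a': π[30]=5 (border 'babba')
j=31 s[j]='b': k: 5→2; π[31]=3 (border 'bab')
j=32 s[j]='b': π[32]=4 (border 'babb')
j=33 s[j]='b': k: 4→1→0; π[33]=1 (border 'b')
j=34 s[j]='b': k: 1→0; π[34]=1 (border 'b')
j=35 s[j]='b': k: 1→0; π[35]=1 (border 'b')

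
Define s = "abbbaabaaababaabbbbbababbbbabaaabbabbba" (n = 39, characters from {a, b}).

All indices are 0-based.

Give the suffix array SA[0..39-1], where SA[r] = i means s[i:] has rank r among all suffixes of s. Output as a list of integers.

[38, 7, 29, 4, 8, 30, 13, 5, 27, 11, 9, 20, 31, 34, 0, 22, 14, 37, 6, 28, 3, 12, 26, 10, 19, 33, 21, 36, 2, 25, 18, 32, 35, 1, 24, 17, 23, 16, 15]

rank | idx | suffix
   0 |  38 | a
   1 |   7 | aaababaabbbbbababbbbabaaabbabbba
   2 |  29 | aaabbabbba
   3 |   4 | aabaaababaabbbbbababbbbabaaabbabbba
   4 |   8 | aababaabbbbbababbbbabaaabbabbba
   5 |  30 | aabbabbba
   6 |  13 | aabbbbbababbbbabaaabbabbba
   7 |   5 | abaaababaabbbbbababbbbabaaabbabbba
   8 |  27 | abaaabbabbba
   9 |  11 | abaabbbbbababbbbabaaabbabbba
  10 |   9 | ababaabbbbbababbbbabaaabbabbba
  11 |  20 | ababbbbabaaabbabbba
  12 |  31 | abbabbba
  13 |  34 | abbba
  14 |   0 | abbbaabaaababaabbbbbababbbbabaaabbabbba
  15 |  22 | abbbbabaaabbabbba
  16 |  14 | abbbbbababbbbabaaabbabbba
  17 |  37 | ba
  18 |   6 | baaababaabbbbbababbbbabaaabbabbba
  19 |  28 | baaabbabbba
  20 |   3 | baabaaababaabbbbbababbbbabaaabbabbba
  21 |  12 | baabbbbbababbbbabaaabbabbba
  22 |  26 | babaaabbabbba
  23 |  10 | babaabbbbbababbbbabaaabbabbba
  24 |  19 | bababbbbabaaabbabbba
  25 |  33 | babbba
  26 |  21 | babbbbabaaabbabbba
  27 |  36 | bba
  28 |   2 | bbaabaaababaabbbbbababbbbabaaabbabbba
  29 |  25 | bbabaaabbabbba
  30 |  18 | bbababbbbabaaabbabbba
  31 |  32 | bbabbba
  32 |  35 | bbba
  33 |   1 | bbbaabaaababaabbbbbababbbbabaaabbabbba
  34 |  24 | bbbabaaabbabbba
  35 |  17 | bbbababbbbabaaabbabbba
  36 |  23 | bbbbabaaabbabbba
  37 |  16 | bbbbababbbbabaaabbabbba
  38 |  15 | bbbbbababbbbabaaabbabbba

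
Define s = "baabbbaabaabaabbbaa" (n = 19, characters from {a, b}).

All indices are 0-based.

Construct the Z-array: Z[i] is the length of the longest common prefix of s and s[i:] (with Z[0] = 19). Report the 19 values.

Z[0]=19
i=1: i≥r, start 0; Z[1]=0
i=2: i≥r, start 0; Z[2]=0
i=3: i≥r, start 0; Z[3]=1 scan→box=[3,4)
i=4: i≥r, start 0; Z[4]=1 scan→box=[4,5)
i=5: i≥r, start 0; Z[5]=4 scan→box=[5,9)
i=6: min(r-i=3, Z[1]=0)=0; Z[6]=0
i=7: min(r-i=2, Z[2]=0)=0; Z[7]=0
i=8: min(r-i=1, Z[3]=1)=1; Z[8]=4 scan→box=[8,12)
i=9: min(r-i=3, Z[1]=0)=0; Z[9]=0
i=10: min(r-i=2, Z[2]=0)=0; Z[10]=0
i=11: min(r-i=1, Z[3]=1)=1; Z[11]=8 scan→box=[11,19)
i=12: min(r-i=7, Z[1]=0)=0; Z[12]=0
i=13: min(r-i=6, Z[2]=0)=0; Z[13]=0
i=14: min(r-i=5, Z[3]=1)=1; Z[14]=1
i=15: min(r-i=4, Z[4]=1)=1; Z[15]=1
i=16: min(r-i=3, Z[5]=4)=3; Z[16]=3
i=17: min(r-i=2, Z[6]=0)=0; Z[17]=0
i=18: min(r-i=1, Z[7]=0)=0; Z[18]=0

[19, 0, 0, 1, 1, 4, 0, 0, 4, 0, 0, 8, 0, 0, 1, 1, 3, 0, 0]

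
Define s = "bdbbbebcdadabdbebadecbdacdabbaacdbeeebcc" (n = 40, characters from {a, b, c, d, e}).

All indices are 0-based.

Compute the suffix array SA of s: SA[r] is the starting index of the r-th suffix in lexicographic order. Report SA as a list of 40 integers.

[29, 26, 11, 23, 30, 9, 17, 28, 16, 27, 2, 3, 37, 6, 21, 0, 12, 14, 4, 33, 39, 20, 38, 24, 7, 31, 25, 10, 22, 8, 1, 13, 32, 18, 15, 36, 5, 19, 35, 34]

rank→(start, suffix):
  0 → (29, 'aacdbeeebcc')
  1 → (26, 'abbaacdbeeebcc')
  2 → (11, 'abdbebadecbdacdabbaacdbeeebcc')
  3 → (23, 'acdabbaacdbeeebcc')
  4 → (30, 'acdbeeebcc')
  5 → (9, 'adabdbebadecbdacdabbaacdbeeebcc')
  6 → (17, 'adecbdacdabbaacdbeeebcc')
  7 → (28, 'baacdbeeebcc')
  8 → (16, 'badecbdacdabbaacdbeeebcc')
  9 → (27, 'bbaacdbeeebcc')
  10 → (2, 'bbbebcdadabdbebadecbdacdabbaacdbeeebcc')
  11 → (3, 'bbebcdadabdbebadecbdacdabbaacdbeeebcc')
  12 → (37, 'bcc')
  13 → (6, 'bcdadabdbebadecbdacdabbaacdbeeebcc')
  14 → (21, 'bdacdabbaacdbeeebcc')
  15 → (0, 'bdbbbebcdadabdbebadecbdacdabbaacdbeeebcc')
  16 → (12, 'bdbebadecbdacdabbaacdbeeebcc')
  17 → (14, 'bebadecbdacdabbaacdbeeebcc')
  18 → (4, 'bebcdadabdbebadecbdacdabbaacdbeeebcc')
  19 → (33, 'beeebcc')
  20 → (39, 'c')
  21 → (20, 'cbdacdabbaacdbeeebcc')
  22 → (38, 'cc')
  23 → (24, 'cdabbaacdbeeebcc')
  24 → (7, 'cdadabdbebadecbdacdabbaacdbeeebcc')
  25 → (31, 'cdbeeebcc')
  26 → (25, 'dabbaacdbeeebcc')
  27 → (10, 'dabdbebadecbdacdabbaacdbeeebcc')
  28 → (22, 'dacdabbaacdbeeebcc')
  29 → (8, 'dadabdbebadecbdacdabbaacdbeeebcc')
  30 → (1, 'dbbbebcdadabdbebadecbdacdabbaacdbeeebcc')
  31 → (13, 'dbebadecbdacdabbaacdbeeebcc')
  32 → (32, 'dbeeebcc')
  33 → (18, 'decbdacdabbaacdbeeebcc')
  34 → (15, 'ebadecbdacdabbaacdbeeebcc')
  35 → (36, 'ebcc')
  36 → (5, 'ebcdadabdbebadecbdacdabbaacdbeeebcc')
  37 → (19, 'ecbdacdabbaacdbeeebcc')
  38 → (35, 'eebcc')
  39 → (34, 'eeebcc')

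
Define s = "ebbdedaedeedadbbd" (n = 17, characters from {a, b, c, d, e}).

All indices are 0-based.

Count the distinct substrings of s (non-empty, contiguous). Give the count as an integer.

sorted suffixes:
  #0 SA[0]=12  'adbbd'
  #1 SA[1]=6  'aedeedadbbd'
  #2 SA[2]=14  'bbd'
  #3 SA[3]=1  'bbdedaedeedadbbd'
  #4 SA[4]=15  'bd'
  #5 SA[5]=2  'bdedaedeedadbbd'
  #6 SA[6]=16  'd'
  #7 SA[7]=11  'dadbbd'
  #8 SA[8]=5  'daedeedadbbd'
  #9 SA[9]=13  'dbbd'
  #10 SA[10]=3  'dedaedeedadbbd'
  #11 SA[11]=8  'deedadbbd'
  #12 SA[12]=0  'ebbdedaedeedadbbd'
  #13 SA[13]=10  'edadbbd'
  #14 SA[14]=4  'edaedeedadbbd'
  #15 SA[15]=7  'edeedadbbd'
  #16 SA[16]=9  'eedadbbd'

SA = [12, 6, 14, 1, 15, 2, 16, 11, 5, 13, 3, 8, 0, 10, 4, 7, 9]
i: (SA[i-1],SA[i]) lcp shared
  1: (12,6) 1 'a'
  2: (6,14) 0 ''
  3: (14,1) 3 'bbd'
  4: (1,15) 1 'b'
  5: (15,2) 2 'bd'
  6: (2,16) 0 ''
  7: (16,11) 1 'd'
  8: (11,5) 2 'da'
  9: (5,13) 1 'd'
  10: (13,3) 1 'd'
  11: (3,8) 2 'de'
  12: (8,0) 0 ''
  13: (0,10) 1 'e'
  14: (10,4) 3 'eda'
  15: (4,7) 2 'ed'
  16: (7,9) 1 'e'

n(n+1)/2 = 17·18/2 = 153
Σ LCP = 0 + 1 + 0 + 3 + 1 + 2 + 0 + 1 + 2 + 1 + 1 + 2 + 0 + 1 + 3 + 2 + 1 = 21
distinct = 153 − 21 = 132

132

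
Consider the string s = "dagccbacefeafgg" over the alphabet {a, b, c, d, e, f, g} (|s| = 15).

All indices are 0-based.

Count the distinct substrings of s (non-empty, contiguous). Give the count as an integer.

112

sorted suffixes:
  #0 SA[0]=6  'acefeafgg'
  #1 SA[1]=11  'afgg'
  #2 SA[2]=1  'agccbacefeafgg'
  #3 SA[3]=5  'bacefeafgg'
  #4 SA[4]=4  'cbacefeafgg'
  #5 SA[5]=3  'ccbacefeafgg'
  #6 SA[6]=7  'cefeafgg'
  #7 SA[7]=0  'dagccbacefeafgg'
  #8 SA[8]=10  'eafgg'
  #9 SA[9]=8  'efeafgg'
  #10 SA[10]=9  'feafgg'
  #11 SA[11]=12  'fgg'
  #12 SA[12]=14  'g'
  #13 SA[13]=2  'gccbacefeafgg'
  #14 SA[14]=13  'gg'

SA = [6, 11, 1, 5, 4, 3, 7, 0, 10, 8, 9, 12, 14, 2, 13]
i: (SA[i-1],SA[i]) lcp shared
  1: (6,11) 1 'a'
  2: (11,1) 1 'a'
  3: (1,5) 0 ''
  4: (5,4) 0 ''
  5: (4,3) 1 'c'
  6: (3,7) 1 'c'
  7: (7,0) 0 ''
  8: (0,10) 0 ''
  9: (10,8) 1 'e'
  10: (8,9) 0 ''
  11: (9,12) 1 'f'
  12: (12,14) 0 ''
  13: (14,2) 1 'g'
  14: (2,13) 1 'g'

n(n+1)/2 = 15·16/2 = 120
Σ LCP = 0 + 1 + 1 + 0 + 0 + 1 + 1 + 0 + 0 + 1 + 0 + 1 + 0 + 1 + 1 = 8
distinct = 120 − 8 = 112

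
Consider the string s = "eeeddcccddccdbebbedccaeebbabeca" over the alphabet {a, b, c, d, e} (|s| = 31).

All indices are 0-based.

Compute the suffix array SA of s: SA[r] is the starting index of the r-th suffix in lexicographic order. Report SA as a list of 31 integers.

[30, 26, 21, 25, 24, 15, 13, 27, 16, 29, 20, 19, 5, 10, 6, 11, 7, 12, 18, 4, 9, 3, 8, 23, 14, 28, 17, 2, 22, 1, 0]

rank | idx | suffix
   0 |  30 | a
   1 |  26 | abeca
   2 |  21 | aeebbabeca
   3 |  25 | babeca
   4 |  24 | bbabeca
   5 |  15 | bbedccaeebbabeca
   6 |  13 | bebbedccaeebbabeca
   7 |  27 | beca
   8 |  16 | bedccaeebbabeca
   9 |  29 | ca
  10 |  20 | caeebbabeca
  11 |  19 | ccaeebbabeca
  12 |   5 | cccddccdbebbedccaeebbabeca
  13 |  10 | ccdbebbedccaeebbabeca
  14 |   6 | ccddccdbebbedccaeebbabeca
  15 |  11 | cdbebbedccaeebbabeca
  16 |   7 | cddccdbebbedccaeebbabeca
  17 |  12 | dbebbedccaeebbabeca
  18 |  18 | dccaeebbabeca
  19 |   4 | dcccddccdbebbedccaeebbabeca
  20 |   9 | dccdbebbedccaeebbabeca
  21 |   3 | ddcccddccdbebbedccaeebbabeca
  22 |   8 | ddccdbebbedccaeebbabeca
  23 |  23 | ebbabeca
  24 |  14 | ebbedccaeebbabeca
  25 |  28 | eca
  26 |  17 | edccaeebbabeca
  27 |   2 | eddcccddccdbebbedccaeebbabeca
  28 |  22 | eebbabeca
  29 |   1 | eeddcccddccdbebbedccaeebbabeca
  30 |   0 | eeeddcccddccdbebbedccaeebbabeca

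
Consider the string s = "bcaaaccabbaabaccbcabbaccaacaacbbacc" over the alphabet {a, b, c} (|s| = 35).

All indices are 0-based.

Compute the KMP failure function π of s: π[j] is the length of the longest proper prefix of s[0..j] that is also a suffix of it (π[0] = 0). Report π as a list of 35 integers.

[0, 0, 0, 0, 0, 0, 0, 0, 1, 1, 0, 0, 1, 0, 0, 0, 1, 2, 3, 1, 1, 0, 0, 0, 0, 0, 0, 0, 0, 0, 1, 1, 0, 0, 0]

π[0] = 0
j=1 s[j]='c': π[1]=0 (border '')
j=2 s[j]='a': π[2]=0 (border '')
j=3 s[j]='a': π[3]=0 (border '')
j=4 s[j]='a': π[4]=0 (border '')
j=5 s[j]='c': π[5]=0 (border '')
j=6 s[j]='c': π[6]=0 (border '')
j=7 s[j]='a': π[7]=0 (border '')
j=8 s[j]='b': π[8]=1 (border 'b')
j=9 s[j]='b': k: 1→0; π[9]=1 (border 'b')
j=10 s[j]='a': k: 1→0; π[10]=0 (border '')
j=11 s[j]='a': π[11]=0 (border '')
j=12 s[j]='b': π[12]=1 (border 'b')
j=13 s[j]='a': k: 1→0; π[13]=0 (border '')
j=14 s[j]='c': π[14]=0 (border '')
j=15 s[j]='c': π[15]=0 (border '')
j=16 s[j]='b': π[16]=1 (border 'b')
j=17 s[j]='c': π[17]=2 (border 'bc')
j=18 s[j]='a': π[18]=3 (border 'bca')
j=19 s[j]='b': k: 3→0; π[19]=1 (border 'b')
j=20 s[j]='b': k: 1→0; π[20]=1 (border 'b')
j=21 s[j]='a': k: 1→0; π[21]=0 (border '')
j=22 s[j]='c': π[22]=0 (border '')
j=23 s[j]='c': π[23]=0 (border '')
j=24 s[j]='a': π[24]=0 (border '')
j=25 s[j]='a': π[25]=0 (border '')
j=26 s[j]='c': π[26]=0 (border '')
j=27 s[j]='a': π[27]=0 (border '')
j=28 s[j]='a': π[28]=0 (border '')
j=29 s[j]='c': π[29]=0 (border '')
j=30 s[j]='b': π[30]=1 (border 'b')
j=31 s[j]='b': k: 1→0; π[31]=1 (border 'b')
j=32 s[j]='a': k: 1→0; π[32]=0 (border '')
j=33 s[j]='c': π[33]=0 (border '')
j=34 s[j]='c': π[34]=0 (border '')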